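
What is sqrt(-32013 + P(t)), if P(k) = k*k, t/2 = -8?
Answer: I*sqrt(31757) ≈ 178.2*I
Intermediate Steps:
t = -16 (t = 2*(-8) = -16)
P(k) = k**2
sqrt(-32013 + P(t)) = sqrt(-32013 + (-16)**2) = sqrt(-32013 + 256) = sqrt(-31757) = I*sqrt(31757)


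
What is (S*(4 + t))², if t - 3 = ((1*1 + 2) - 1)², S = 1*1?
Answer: 121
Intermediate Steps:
S = 1
t = 7 (t = 3 + ((1*1 + 2) - 1)² = 3 + ((1 + 2) - 1)² = 3 + (3 - 1)² = 3 + 2² = 3 + 4 = 7)
(S*(4 + t))² = (1*(4 + 7))² = (1*11)² = 11² = 121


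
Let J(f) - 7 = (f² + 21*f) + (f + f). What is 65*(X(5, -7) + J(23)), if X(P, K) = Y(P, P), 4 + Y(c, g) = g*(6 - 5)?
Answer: 69290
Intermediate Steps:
J(f) = 7 + f² + 23*f (J(f) = 7 + ((f² + 21*f) + (f + f)) = 7 + ((f² + 21*f) + 2*f) = 7 + (f² + 23*f) = 7 + f² + 23*f)
Y(c, g) = -4 + g (Y(c, g) = -4 + g*(6 - 5) = -4 + g*1 = -4 + g)
X(P, K) = -4 + P
65*(X(5, -7) + J(23)) = 65*((-4 + 5) + (7 + 23² + 23*23)) = 65*(1 + (7 + 529 + 529)) = 65*(1 + 1065) = 65*1066 = 69290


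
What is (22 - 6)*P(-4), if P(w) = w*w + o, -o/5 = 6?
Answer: -224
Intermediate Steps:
o = -30 (o = -5*6 = -30)
P(w) = -30 + w² (P(w) = w*w - 30 = w² - 30 = -30 + w²)
(22 - 6)*P(-4) = (22 - 6)*(-30 + (-4)²) = 16*(-30 + 16) = 16*(-14) = -224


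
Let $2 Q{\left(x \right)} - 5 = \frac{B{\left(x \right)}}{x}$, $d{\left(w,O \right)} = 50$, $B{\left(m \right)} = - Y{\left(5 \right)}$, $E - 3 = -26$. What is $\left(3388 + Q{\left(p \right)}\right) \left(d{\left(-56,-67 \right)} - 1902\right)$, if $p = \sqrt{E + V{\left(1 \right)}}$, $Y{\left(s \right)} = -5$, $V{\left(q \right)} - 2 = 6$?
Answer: $-6279206 + \frac{926 i \sqrt{15}}{3} \approx -6.2792 \cdot 10^{6} + 1195.5 i$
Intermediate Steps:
$V{\left(q \right)} = 8$ ($V{\left(q \right)} = 2 + 6 = 8$)
$E = -23$ ($E = 3 - 26 = -23$)
$B{\left(m \right)} = 5$ ($B{\left(m \right)} = \left(-1\right) \left(-5\right) = 5$)
$p = i \sqrt{15}$ ($p = \sqrt{-23 + 8} = \sqrt{-15} = i \sqrt{15} \approx 3.873 i$)
$Q{\left(x \right)} = \frac{5}{2} + \frac{5}{2 x}$ ($Q{\left(x \right)} = \frac{5}{2} + \frac{5 \frac{1}{x}}{2} = \frac{5}{2} + \frac{5}{2 x}$)
$\left(3388 + Q{\left(p \right)}\right) \left(d{\left(-56,-67 \right)} - 1902\right) = \left(3388 + \frac{5 \left(1 + i \sqrt{15}\right)}{2 i \sqrt{15}}\right) \left(50 - 1902\right) = \left(3388 + \frac{5 \left(- \frac{i \sqrt{15}}{15}\right) \left(1 + i \sqrt{15}\right)}{2}\right) \left(-1852\right) = \left(3388 - \frac{i \sqrt{15} \left(1 + i \sqrt{15}\right)}{6}\right) \left(-1852\right) = -6274576 + \frac{926 i \sqrt{15} \left(1 + i \sqrt{15}\right)}{3}$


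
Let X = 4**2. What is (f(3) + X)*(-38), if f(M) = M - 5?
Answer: -532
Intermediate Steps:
X = 16
f(M) = -5 + M
(f(3) + X)*(-38) = ((-5 + 3) + 16)*(-38) = (-2 + 16)*(-38) = 14*(-38) = -532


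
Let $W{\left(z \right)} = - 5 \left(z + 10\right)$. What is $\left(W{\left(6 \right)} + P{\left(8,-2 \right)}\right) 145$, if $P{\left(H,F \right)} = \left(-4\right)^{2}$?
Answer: $-9280$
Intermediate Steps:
$P{\left(H,F \right)} = 16$
$W{\left(z \right)} = -50 - 5 z$ ($W{\left(z \right)} = - 5 \left(10 + z\right) = -50 - 5 z$)
$\left(W{\left(6 \right)} + P{\left(8,-2 \right)}\right) 145 = \left(\left(-50 - 30\right) + 16\right) 145 = \left(-80 + 16\right) 145 = \left(-64\right) 145 = -9280$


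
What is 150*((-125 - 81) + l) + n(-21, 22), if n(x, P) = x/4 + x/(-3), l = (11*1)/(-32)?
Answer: -495197/16 ≈ -30950.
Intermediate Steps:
l = -11/32 (l = 11*(-1/32) = -11/32 ≈ -0.34375)
n(x, P) = -x/12 (n(x, P) = x*(¼) + x*(-⅓) = x/4 - x/3 = -x/12)
150*((-125 - 81) + l) + n(-21, 22) = 150*((-125 - 81) - 11/32) - 1/12*(-21) = 150*(-206 - 11/32) + 7/4 = 150*(-6603/32) + 7/4 = -495225/16 + 7/4 = -495197/16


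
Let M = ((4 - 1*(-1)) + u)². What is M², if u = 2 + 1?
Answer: 4096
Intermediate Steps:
u = 3
M = 64 (M = ((4 - 1*(-1)) + 3)² = ((4 + 1) + 3)² = (5 + 3)² = 8² = 64)
M² = 64² = 4096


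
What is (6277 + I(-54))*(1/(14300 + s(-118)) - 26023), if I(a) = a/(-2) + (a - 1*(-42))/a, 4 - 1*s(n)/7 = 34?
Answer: -10401892973461/63405 ≈ -1.6405e+8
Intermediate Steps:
s(n) = -210 (s(n) = 28 - 7*34 = 28 - 238 = -210)
I(a) = -a/2 + (42 + a)/a (I(a) = a*(-½) + (a + 42)/a = -a/2 + (42 + a)/a)
(6277 + I(-54))*(1/(14300 + s(-118)) - 26023) = (6277 + (1 + 42/(-54) - ½*(-54)))*(1/(14300 - 210) - 26023) = (6277 + (1 + 42*(-1/54) + 27))*(1/14090 - 26023) = (6277 + (1 - 7/9 + 27))*(1/14090 - 26023) = (6277 + 245/9)*(-366664069/14090) = (56738/9)*(-366664069/14090) = -10401892973461/63405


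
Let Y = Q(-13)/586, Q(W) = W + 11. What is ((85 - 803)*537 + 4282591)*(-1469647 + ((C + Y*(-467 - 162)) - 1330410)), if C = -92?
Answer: -3197286991191700/293 ≈ -1.0912e+13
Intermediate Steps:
Q(W) = 11 + W
Y = -1/293 (Y = (11 - 13)/586 = -2*1/586 = -1/293 ≈ -0.0034130)
((85 - 803)*537 + 4282591)*(-1469647 + ((C + Y*(-467 - 162)) - 1330410)) = ((85 - 803)*537 + 4282591)*(-1469647 + ((-92 - (-467 - 162)/293) - 1330410)) = (-718*537 + 4282591)*(-1469647 + ((-92 - 1/293*(-629)) - 1330410)) = (-385566 + 4282591)*(-1469647 + ((-92 + 629/293) - 1330410)) = 3897025*(-1469647 + (-26327/293 - 1330410)) = 3897025*(-1469647 - 389836457/293) = 3897025*(-820443028/293) = -3197286991191700/293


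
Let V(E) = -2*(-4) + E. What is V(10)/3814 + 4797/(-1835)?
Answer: -9131364/3499345 ≈ -2.6095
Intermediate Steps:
V(E) = 8 + E
V(10)/3814 + 4797/(-1835) = (8 + 10)/3814 + 4797/(-1835) = 18*(1/3814) + 4797*(-1/1835) = 9/1907 - 4797/1835 = -9131364/3499345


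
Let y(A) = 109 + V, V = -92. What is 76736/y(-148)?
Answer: 76736/17 ≈ 4513.9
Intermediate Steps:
y(A) = 17 (y(A) = 109 - 92 = 17)
76736/y(-148) = 76736/17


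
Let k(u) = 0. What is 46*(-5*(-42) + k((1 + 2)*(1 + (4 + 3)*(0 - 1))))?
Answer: 9660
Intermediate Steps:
46*(-5*(-42) + k((1 + 2)*(1 + (4 + 3)*(0 - 1)))) = 46*(-5*(-42) + 0) = 46*(210 + 0) = 46*210 = 9660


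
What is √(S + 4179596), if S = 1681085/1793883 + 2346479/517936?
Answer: √4602133743425616238768550805/33182735196 ≈ 2044.4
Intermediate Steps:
S = 725714746931/132730940784 (S = 1681085*(1/1793883) + 2346479*(1/517936) = 240155/256269 + 2346479/517936 = 725714746931/132730940784 ≈ 5.4676)
√(S + 4179596) = √(725714746931/132730940784 + 4179596) = √(554762434891790195/132730940784) = √4602133743425616238768550805/33182735196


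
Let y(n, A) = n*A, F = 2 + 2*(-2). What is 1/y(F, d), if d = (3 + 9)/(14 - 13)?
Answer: -1/24 ≈ -0.041667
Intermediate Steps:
F = -2 (F = 2 - 4 = -2)
d = 12 (d = 12/1 = 12*1 = 12)
y(n, A) = A*n
1/y(F, d) = 1/(12*(-2)) = 1/(-24) = -1/24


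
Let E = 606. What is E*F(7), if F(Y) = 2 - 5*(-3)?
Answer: 10302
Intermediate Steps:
F(Y) = 17 (F(Y) = 2 + 15 = 17)
E*F(7) = 606*17 = 10302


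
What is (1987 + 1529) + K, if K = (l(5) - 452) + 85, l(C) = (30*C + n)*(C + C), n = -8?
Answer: 4569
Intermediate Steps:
l(C) = 2*C*(-8 + 30*C) (l(C) = (30*C - 8)*(C + C) = (-8 + 30*C)*(2*C) = 2*C*(-8 + 30*C))
K = 1053 (K = (4*5*(-4 + 15*5) - 452) + 85 = (4*5*(-4 + 75) - 452) + 85 = (4*5*71 - 452) + 85 = (1420 - 452) + 85 = 968 + 85 = 1053)
(1987 + 1529) + K = (1987 + 1529) + 1053 = 3516 + 1053 = 4569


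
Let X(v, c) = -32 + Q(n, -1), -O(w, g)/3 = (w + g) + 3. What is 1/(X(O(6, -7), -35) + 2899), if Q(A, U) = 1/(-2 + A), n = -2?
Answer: 4/11467 ≈ 0.00034883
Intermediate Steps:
O(w, g) = -9 - 3*g - 3*w (O(w, g) = -3*((w + g) + 3) = -3*((g + w) + 3) = -3*(3 + g + w) = -9 - 3*g - 3*w)
X(v, c) = -129/4 (X(v, c) = -32 + 1/(-2 - 2) = -32 + 1/(-4) = -32 - ¼ = -129/4)
1/(X(O(6, -7), -35) + 2899) = 1/(-129/4 + 2899) = 1/(11467/4) = 4/11467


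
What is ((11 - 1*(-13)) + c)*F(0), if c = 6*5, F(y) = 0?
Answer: 0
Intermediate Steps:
c = 30
((11 - 1*(-13)) + c)*F(0) = ((11 - 1*(-13)) + 30)*0 = ((11 + 13) + 30)*0 = (24 + 30)*0 = 54*0 = 0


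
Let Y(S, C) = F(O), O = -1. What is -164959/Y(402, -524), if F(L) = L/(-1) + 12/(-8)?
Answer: 329918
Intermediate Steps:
F(L) = -3/2 - L (F(L) = L*(-1) + 12*(-⅛) = -L - 3/2 = -3/2 - L)
Y(S, C) = -½ (Y(S, C) = -3/2 - 1*(-1) = -3/2 + 1 = -½)
-164959/Y(402, -524) = -164959/(-½) = -164959*(-2) = 329918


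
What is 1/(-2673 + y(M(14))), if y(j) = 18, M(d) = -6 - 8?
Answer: -1/2655 ≈ -0.00037665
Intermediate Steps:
M(d) = -14
1/(-2673 + y(M(14))) = 1/(-2673 + 18) = 1/(-2655) = -1/2655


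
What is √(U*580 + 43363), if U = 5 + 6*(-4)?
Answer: √32343 ≈ 179.84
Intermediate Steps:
U = -19 (U = 5 - 24 = -19)
√(U*580 + 43363) = √(-19*580 + 43363) = √(-11020 + 43363) = √32343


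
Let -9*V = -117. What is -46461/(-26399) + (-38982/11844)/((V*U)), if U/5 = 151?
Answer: 900001533107/511475609190 ≈ 1.7596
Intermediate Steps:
U = 755 (U = 5*151 = 755)
V = 13 (V = -⅑*(-117) = 13)
-46461/(-26399) + (-38982/11844)/((V*U)) = -46461/(-26399) + (-38982/11844)/((13*755)) = -46461*(-1/26399) - 38982*1/11844/9815 = 46461/26399 - 6497/1974*1/9815 = 46461/26399 - 6497/19374810 = 900001533107/511475609190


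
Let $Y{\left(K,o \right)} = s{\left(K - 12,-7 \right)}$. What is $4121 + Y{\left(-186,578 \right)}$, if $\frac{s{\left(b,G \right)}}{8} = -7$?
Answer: $4065$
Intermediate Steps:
$s{\left(b,G \right)} = -56$ ($s{\left(b,G \right)} = 8 \left(-7\right) = -56$)
$Y{\left(K,o \right)} = -56$
$4121 + Y{\left(-186,578 \right)} = 4121 - 56 = 4065$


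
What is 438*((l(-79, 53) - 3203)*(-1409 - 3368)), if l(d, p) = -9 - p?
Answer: 6831444390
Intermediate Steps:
438*((l(-79, 53) - 3203)*(-1409 - 3368)) = 438*(((-9 - 1*53) - 3203)*(-1409 - 3368)) = 438*(((-9 - 53) - 3203)*(-4777)) = 438*((-62 - 3203)*(-4777)) = 438*(-3265*(-4777)) = 438*15596905 = 6831444390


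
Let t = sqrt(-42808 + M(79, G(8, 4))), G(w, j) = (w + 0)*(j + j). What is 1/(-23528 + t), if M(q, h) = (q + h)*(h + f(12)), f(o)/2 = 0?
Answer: -2941/69200055 - I*sqrt(8414)/276800220 ≈ -4.25e-5 - 3.3139e-7*I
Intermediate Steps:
f(o) = 0 (f(o) = 2*0 = 0)
G(w, j) = 2*j*w (G(w, j) = w*(2*j) = 2*j*w)
M(q, h) = h*(h + q) (M(q, h) = (q + h)*(h + 0) = (h + q)*h = h*(h + q))
t = 2*I*sqrt(8414) (t = sqrt(-42808 + (2*4*8)*(2*4*8 + 79)) = sqrt(-42808 + 64*(64 + 79)) = sqrt(-42808 + 64*143) = sqrt(-42808 + 9152) = sqrt(-33656) = 2*I*sqrt(8414) ≈ 183.46*I)
1/(-23528 + t) = 1/(-23528 + 2*I*sqrt(8414))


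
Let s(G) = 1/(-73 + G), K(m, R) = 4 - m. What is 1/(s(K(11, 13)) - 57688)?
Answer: -80/4615041 ≈ -1.7335e-5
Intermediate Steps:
1/(s(K(11, 13)) - 57688) = 1/(1/(-73 + (4 - 1*11)) - 57688) = 1/(1/(-73 + (4 - 11)) - 57688) = 1/(1/(-73 - 7) - 57688) = 1/(1/(-80) - 57688) = 1/(-1/80 - 57688) = 1/(-4615041/80) = -80/4615041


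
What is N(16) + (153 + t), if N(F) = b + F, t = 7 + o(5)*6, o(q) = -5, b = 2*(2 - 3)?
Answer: 144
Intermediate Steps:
b = -2 (b = 2*(-1) = -2)
t = -23 (t = 7 - 5*6 = 7 - 30 = -23)
N(F) = -2 + F
N(16) + (153 + t) = (-2 + 16) + (153 - 23) = 14 + 130 = 144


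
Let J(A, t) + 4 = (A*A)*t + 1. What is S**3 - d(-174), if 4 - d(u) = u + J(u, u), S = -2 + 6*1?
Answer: -5268141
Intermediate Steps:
J(A, t) = -3 + t*A**2 (J(A, t) = -4 + ((A*A)*t + 1) = -4 + (A**2*t + 1) = -4 + (t*A**2 + 1) = -4 + (1 + t*A**2) = -3 + t*A**2)
S = 4 (S = -2 + 6 = 4)
d(u) = 7 - u - u**3 (d(u) = 4 - (u + (-3 + u*u**2)) = 4 - (u + (-3 + u**3)) = 4 - (-3 + u + u**3) = 4 + (3 - u - u**3) = 7 - u - u**3)
S**3 - d(-174) = 4**3 - (7 - 1*(-174) - 1*(-174)**3) = 64 - (7 + 174 - 1*(-5268024)) = 64 - (7 + 174 + 5268024) = 64 - 1*5268205 = 64 - 5268205 = -5268141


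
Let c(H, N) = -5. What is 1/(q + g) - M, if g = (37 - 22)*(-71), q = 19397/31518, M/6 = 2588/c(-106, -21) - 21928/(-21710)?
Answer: 66394974457806/21420920495 ≈ 3099.5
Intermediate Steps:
M = -33645504/10855 (M = 6*(2588/(-5) - 21928/(-21710)) = 6*(2588*(-1/5) - 21928*(-1/21710)) = 6*(-2588/5 + 10964/10855) = 6*(-5607584/10855) = -33645504/10855 ≈ -3099.5)
q = 1141/1854 (q = 19397*(1/31518) = 1141/1854 ≈ 0.61543)
g = -1065 (g = 15*(-71) = -1065)
1/(q + g) - M = 1/(1141/1854 - 1065) - 1*(-33645504/10855) = 1/(-1973369/1854) + 33645504/10855 = -1854/1973369 + 33645504/10855 = 66394974457806/21420920495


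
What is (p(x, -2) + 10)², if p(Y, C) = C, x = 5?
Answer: 64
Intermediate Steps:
(p(x, -2) + 10)² = (-2 + 10)² = 8² = 64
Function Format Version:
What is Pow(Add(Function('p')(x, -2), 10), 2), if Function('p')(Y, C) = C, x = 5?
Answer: 64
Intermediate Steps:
Pow(Add(Function('p')(x, -2), 10), 2) = Pow(Add(-2, 10), 2) = Pow(8, 2) = 64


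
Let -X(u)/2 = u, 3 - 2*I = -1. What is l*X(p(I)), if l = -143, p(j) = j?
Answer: 572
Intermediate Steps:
I = 2 (I = 3/2 - ½*(-1) = 3/2 + ½ = 2)
X(u) = -2*u
l*X(p(I)) = -(-286)*2 = -143*(-4) = 572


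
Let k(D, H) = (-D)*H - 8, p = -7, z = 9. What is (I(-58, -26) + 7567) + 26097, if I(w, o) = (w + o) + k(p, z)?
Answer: 33635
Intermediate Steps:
k(D, H) = -8 - D*H (k(D, H) = -D*H - 8 = -8 - D*H)
I(w, o) = 55 + o + w (I(w, o) = (w + o) + (-8 - 1*(-7)*9) = (o + w) + (-8 + 63) = (o + w) + 55 = 55 + o + w)
(I(-58, -26) + 7567) + 26097 = ((55 - 26 - 58) + 7567) + 26097 = (-29 + 7567) + 26097 = 7538 + 26097 = 33635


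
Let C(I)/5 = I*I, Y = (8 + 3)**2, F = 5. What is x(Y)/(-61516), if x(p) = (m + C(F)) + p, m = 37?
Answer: -283/61516 ≈ -0.0046004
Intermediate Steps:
Y = 121 (Y = 11**2 = 121)
C(I) = 5*I**2 (C(I) = 5*(I*I) = 5*I**2)
x(p) = 162 + p (x(p) = (37 + 5*5**2) + p = (37 + 5*25) + p = (37 + 125) + p = 162 + p)
x(Y)/(-61516) = (162 + 121)/(-61516) = 283*(-1/61516) = -283/61516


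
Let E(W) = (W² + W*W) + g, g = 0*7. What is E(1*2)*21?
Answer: 168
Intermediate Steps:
g = 0
E(W) = 2*W² (E(W) = (W² + W*W) + 0 = (W² + W²) + 0 = 2*W² + 0 = 2*W²)
E(1*2)*21 = (2*(1*2)²)*21 = (2*2²)*21 = (2*4)*21 = 8*21 = 168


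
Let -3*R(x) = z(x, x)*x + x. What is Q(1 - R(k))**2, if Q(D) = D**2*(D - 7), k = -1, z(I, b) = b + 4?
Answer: 484/729 ≈ 0.66392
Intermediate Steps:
z(I, b) = 4 + b
R(x) = -x/3 - x*(4 + x)/3 (R(x) = -((4 + x)*x + x)/3 = -(x*(4 + x) + x)/3 = -(x + x*(4 + x))/3 = -x/3 - x*(4 + x)/3)
Q(D) = D**2*(-7 + D)
Q(1 - R(k))**2 = ((1 - (-1)*(-1)*(5 - 1)/3)**2*(-7 + (1 - (-1)*(-1)*(5 - 1)/3)))**2 = ((1 - (-1)*(-1)*4/3)**2*(-7 + (1 - (-1)*(-1)*4/3)))**2 = ((1 - 1*4/3)**2*(-7 + (1 - 1*4/3)))**2 = ((1 - 4/3)**2*(-7 + (1 - 4/3)))**2 = ((-1/3)**2*(-7 - 1/3))**2 = ((1/9)*(-22/3))**2 = (-22/27)**2 = 484/729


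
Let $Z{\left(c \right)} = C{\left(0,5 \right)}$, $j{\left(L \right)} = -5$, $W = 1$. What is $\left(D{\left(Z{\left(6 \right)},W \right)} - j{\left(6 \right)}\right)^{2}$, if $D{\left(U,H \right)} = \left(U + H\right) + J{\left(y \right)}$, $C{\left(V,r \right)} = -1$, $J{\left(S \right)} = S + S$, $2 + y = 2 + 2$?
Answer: $81$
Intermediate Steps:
$y = 2$ ($y = -2 + \left(2 + 2\right) = -2 + 4 = 2$)
$J{\left(S \right)} = 2 S$
$Z{\left(c \right)} = -1$
$D{\left(U,H \right)} = 4 + H + U$ ($D{\left(U,H \right)} = \left(U + H\right) + 2 \cdot 2 = \left(H + U\right) + 4 = 4 + H + U$)
$\left(D{\left(Z{\left(6 \right)},W \right)} - j{\left(6 \right)}\right)^{2} = \left(\left(4 + 1 - 1\right) - -5\right)^{2} = \left(4 + 5\right)^{2} = 9^{2} = 81$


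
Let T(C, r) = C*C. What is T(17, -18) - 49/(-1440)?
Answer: 416209/1440 ≈ 289.03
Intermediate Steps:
T(C, r) = C**2
T(17, -18) - 49/(-1440) = 17**2 - 49/(-1440) = 289 - 1/1440*(-49) = 289 + 49/1440 = 416209/1440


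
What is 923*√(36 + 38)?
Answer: 923*√74 ≈ 7939.9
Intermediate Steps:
923*√(36 + 38) = 923*√74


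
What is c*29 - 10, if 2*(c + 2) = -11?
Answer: -455/2 ≈ -227.50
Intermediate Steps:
c = -15/2 (c = -2 + (½)*(-11) = -2 - 11/2 = -15/2 ≈ -7.5000)
c*29 - 10 = -15/2*29 - 10 = -435/2 - 10 = -455/2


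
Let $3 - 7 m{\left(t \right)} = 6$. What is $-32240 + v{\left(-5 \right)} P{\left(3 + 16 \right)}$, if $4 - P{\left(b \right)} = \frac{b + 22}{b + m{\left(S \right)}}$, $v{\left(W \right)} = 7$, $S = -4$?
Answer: $- \frac{4189569}{130} \approx -32227.0$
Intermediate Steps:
$m{\left(t \right)} = - \frac{3}{7}$ ($m{\left(t \right)} = \frac{3}{7} - \frac{6}{7} = - \frac{3}{7}$)
$P{\left(b \right)} = 4 - \frac{22 + b}{- \frac{3}{7} + b}$ ($P{\left(b \right)} = 4 - \frac{b + 22}{b - \frac{3}{7}} = 4 - \frac{22 + b}{- \frac{3}{7} + b}$)
$-32240 + v{\left(-5 \right)} P{\left(3 + 16 \right)} = -32240 + 7 \frac{-166 + 21 \left(3 + 16\right)}{-3 + 7 \left(3 + 16\right)} = -32240 + 7 \frac{-166 + 21 \cdot 19}{-3 + 7 \cdot 19} = -32240 + 7 \frac{-166 + 399}{-3 + 133} = -32240 + 7 \cdot \frac{1}{130} \cdot 233 = -32240 + 7 \cdot \frac{233}{130} = -32240 + \frac{1631}{130} = - \frac{4189569}{130}$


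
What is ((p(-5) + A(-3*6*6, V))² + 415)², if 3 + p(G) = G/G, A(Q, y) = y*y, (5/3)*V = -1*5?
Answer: 215296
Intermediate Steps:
V = -3 (V = 3*(-1*5)/5 = (⅗)*(-5) = -3)
A(Q, y) = y²
p(G) = -2 (p(G) = -3 + G/G = -3 + 1 = -2)
((p(-5) + A(-3*6*6, V))² + 415)² = ((-2 + (-3)²)² + 415)² = ((-2 + 9)² + 415)² = (7² + 415)² = (49 + 415)² = 464² = 215296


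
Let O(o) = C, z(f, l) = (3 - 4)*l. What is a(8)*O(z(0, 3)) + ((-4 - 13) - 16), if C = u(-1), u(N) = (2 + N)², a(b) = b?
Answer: -25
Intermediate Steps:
z(f, l) = -l
C = 1 (C = (2 - 1)² = 1² = 1)
O(o) = 1
a(8)*O(z(0, 3)) + ((-4 - 13) - 16) = 8*1 + ((-4 - 13) - 16) = 8 + (-17 - 16) = 8 - 33 = -25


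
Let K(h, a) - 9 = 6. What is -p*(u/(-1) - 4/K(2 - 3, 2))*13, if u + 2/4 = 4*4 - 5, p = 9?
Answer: 12597/10 ≈ 1259.7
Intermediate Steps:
K(h, a) = 15 (K(h, a) = 9 + 6 = 15)
u = 21/2 (u = -½ + (4*4 - 5) = -½ + (16 - 5) = -½ + 11 = 21/2 ≈ 10.500)
-p*(u/(-1) - 4/K(2 - 3, 2))*13 = -9*((21/2)/(-1) - 4/15)*13 = -9*((21/2)*(-1) - 4*1/15)*13 = -9*(-21/2 - 4/15)*13 = -9*(-323/30)*13 = -(-969)*13/10 = -1*(-12597/10) = 12597/10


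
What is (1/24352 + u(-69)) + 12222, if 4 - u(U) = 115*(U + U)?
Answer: 684193793/24352 ≈ 28096.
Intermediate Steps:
u(U) = 4 - 230*U (u(U) = 4 - 115*(U + U) = 4 - 115*2*U = 4 - 230*U)
(1/24352 + u(-69)) + 12222 = (1/24352 + (4 - 230*(-69))) + 12222 = (1/24352 + (4 + 15870)) + 12222 = (1/24352 + 15874) + 12222 = 386563649/24352 + 12222 = 684193793/24352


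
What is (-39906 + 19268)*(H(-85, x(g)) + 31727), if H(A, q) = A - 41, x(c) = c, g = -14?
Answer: -652181438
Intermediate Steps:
H(A, q) = -41 + A
(-39906 + 19268)*(H(-85, x(g)) + 31727) = (-39906 + 19268)*((-41 - 85) + 31727) = -20638*(-126 + 31727) = -20638*31601 = -652181438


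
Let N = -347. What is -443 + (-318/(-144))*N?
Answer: -29023/24 ≈ -1209.3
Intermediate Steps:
-443 + (-318/(-144))*N = -443 - 318/(-144)*(-347) = -443 - 318*(-1/144)*(-347) = -443 + (53/24)*(-347) = -443 - 18391/24 = -29023/24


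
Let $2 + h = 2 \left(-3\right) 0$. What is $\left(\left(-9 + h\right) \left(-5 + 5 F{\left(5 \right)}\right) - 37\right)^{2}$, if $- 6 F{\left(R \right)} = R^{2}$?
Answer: $\frac{2199289}{36} \approx 61091.0$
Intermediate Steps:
$F{\left(R \right)} = - \frac{R^{2}}{6}$
$h = -2$ ($h = -2 + 2 \left(-3\right) 0 = -2 - 0 = -2 + 0 = -2$)
$\left(\left(-9 + h\right) \left(-5 + 5 F{\left(5 \right)}\right) - 37\right)^{2} = \left(\left(-9 - 2\right) \left(-5 + 5 \left(- \frac{5^{2}}{6}\right)\right) - 37\right)^{2} = \left(- 11 \left(-5 + 5 \left(\left(- \frac{1}{6}\right) 25\right)\right) - 37\right)^{2} = \left(- 11 \left(-5 + 5 \left(- \frac{25}{6}\right)\right) - 37\right)^{2} = \left(- 11 \left(-5 - \frac{125}{6}\right) - 37\right)^{2} = \left(\left(-11\right) \left(- \frac{155}{6}\right) - 37\right)^{2} = \left(\frac{1705}{6} - 37\right)^{2} = \left(\frac{1483}{6}\right)^{2} = \frac{2199289}{36}$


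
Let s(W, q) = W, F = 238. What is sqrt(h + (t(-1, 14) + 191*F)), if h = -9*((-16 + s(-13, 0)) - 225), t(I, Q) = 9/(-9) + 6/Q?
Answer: 2*sqrt(584857)/7 ≈ 218.50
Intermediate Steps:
t(I, Q) = -1 + 6/Q (t(I, Q) = 9*(-1/9) + 6/Q = -1 + 6/Q)
h = 2286 (h = -9*((-16 - 13) - 225) = -9*(-29 - 225) = -9*(-254) = 2286)
sqrt(h + (t(-1, 14) + 191*F)) = sqrt(2286 + ((6 - 1*14)/14 + 191*238)) = sqrt(2286 + ((6 - 14)/14 + 45458)) = sqrt(2286 + ((1/14)*(-8) + 45458)) = sqrt(2286 + (-4/7 + 45458)) = sqrt(2286 + 318202/7) = sqrt(334204/7) = 2*sqrt(584857)/7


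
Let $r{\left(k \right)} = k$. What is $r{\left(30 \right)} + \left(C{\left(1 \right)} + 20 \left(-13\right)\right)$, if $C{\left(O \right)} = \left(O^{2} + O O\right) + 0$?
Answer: $-228$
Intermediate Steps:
$C{\left(O \right)} = 2 O^{2}$ ($C{\left(O \right)} = \left(O^{2} + O^{2}\right) + 0 = 2 O^{2} + 0 = 2 O^{2}$)
$r{\left(30 \right)} + \left(C{\left(1 \right)} + 20 \left(-13\right)\right) = 30 + \left(2 \cdot 1^{2} + 20 \left(-13\right)\right) = 30 + \left(2 \cdot 1 - 260\right) = 30 + \left(2 - 260\right) = 30 - 258 = -228$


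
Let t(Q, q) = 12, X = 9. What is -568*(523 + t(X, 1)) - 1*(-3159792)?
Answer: 2855912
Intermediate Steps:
-568*(523 + t(X, 1)) - 1*(-3159792) = -568*(523 + 12) - 1*(-3159792) = -568*535 + 3159792 = -303880 + 3159792 = 2855912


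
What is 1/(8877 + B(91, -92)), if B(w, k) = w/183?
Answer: 183/1624582 ≈ 0.00011264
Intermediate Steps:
B(w, k) = w/183 (B(w, k) = w*(1/183) = w/183)
1/(8877 + B(91, -92)) = 1/(8877 + (1/183)*91) = 1/(8877 + 91/183) = 1/(1624582/183) = 183/1624582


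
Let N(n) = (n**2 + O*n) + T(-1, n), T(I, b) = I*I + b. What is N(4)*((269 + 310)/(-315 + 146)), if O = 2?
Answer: -16791/169 ≈ -99.355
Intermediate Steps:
T(I, b) = b + I**2 (T(I, b) = I**2 + b = b + I**2)
N(n) = 1 + n**2 + 3*n (N(n) = (n**2 + 2*n) + (n + (-1)**2) = (n**2 + 2*n) + (n + 1) = (n**2 + 2*n) + (1 + n) = 1 + n**2 + 3*n)
N(4)*((269 + 310)/(-315 + 146)) = (1 + 4**2 + 3*4)*((269 + 310)/(-315 + 146)) = (1 + 16 + 12)*(579/(-169)) = 29*(579*(-1/169)) = 29*(-579/169) = -16791/169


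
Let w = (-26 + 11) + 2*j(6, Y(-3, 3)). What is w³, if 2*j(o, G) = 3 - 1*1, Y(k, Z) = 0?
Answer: -2197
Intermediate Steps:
j(o, G) = 1 (j(o, G) = (3 - 1*1)/2 = (3 - 1)/2 = (½)*2 = 1)
w = -13 (w = (-26 + 11) + 2*1 = -15 + 2 = -13)
w³ = (-13)³ = -2197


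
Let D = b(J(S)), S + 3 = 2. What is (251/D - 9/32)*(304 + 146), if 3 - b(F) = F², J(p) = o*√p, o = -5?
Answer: 437625/112 ≈ 3907.4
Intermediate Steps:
S = -1 (S = -3 + 2 = -1)
J(p) = -5*√p
b(F) = 3 - F²
D = 28 (D = 3 - (-5*I)² = 3 - 1*(-25) = 3 + 25 = 28)
(251/D - 9/32)*(304 + 146) = (251/28 - 9/32)*(304 + 146) = (251*(1/28) - 9*1/32)*450 = (251/28 - 9/32)*450 = (1945/224)*450 = 437625/112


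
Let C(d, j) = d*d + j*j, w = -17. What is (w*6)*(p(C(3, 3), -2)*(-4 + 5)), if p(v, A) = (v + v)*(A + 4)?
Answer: -7344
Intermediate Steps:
C(d, j) = d**2 + j**2
p(v, A) = 2*v*(4 + A) (p(v, A) = (2*v)*(4 + A) = 2*v*(4 + A))
(w*6)*(p(C(3, 3), -2)*(-4 + 5)) = (-17*6)*((2*(3**2 + 3**2)*(4 - 2))*(-4 + 5)) = -102*2*(9 + 9)*2 = -102*2*18*2 = -7344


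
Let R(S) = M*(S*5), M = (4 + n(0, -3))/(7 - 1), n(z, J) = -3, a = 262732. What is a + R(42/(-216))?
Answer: 56750077/216 ≈ 2.6273e+5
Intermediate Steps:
M = 1/6 (M = (4 - 3)/(7 - 1) = 1/6 ≈ 0.16667)
R(S) = 5*S/6 (R(S) = (S*5)/6 = (5*S)/6 = 5*S/6)
a + R(42/(-216)) = 262732 + 5*(42/(-216))/6 = 262732 + 5*(42*(-1/216))/6 = 262732 + (5/6)*(-7/36) = 262732 - 35/216 = 56750077/216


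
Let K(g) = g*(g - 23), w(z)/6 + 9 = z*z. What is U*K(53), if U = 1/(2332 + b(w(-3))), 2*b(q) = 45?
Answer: 3180/4709 ≈ 0.67530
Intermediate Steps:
w(z) = -54 + 6*z² (w(z) = -54 + 6*(z*z) = -54 + 6*z²)
K(g) = g*(-23 + g)
b(q) = 45/2 (b(q) = (½)*45 = 45/2)
U = 2/4709 (U = 1/(2332 + 45/2) = 1/(4709/2) = 2/4709 ≈ 0.00042472)
U*K(53) = 2*(53*(-23 + 53))/4709 = 2*(53*30)/4709 = (2/4709)*1590 = 3180/4709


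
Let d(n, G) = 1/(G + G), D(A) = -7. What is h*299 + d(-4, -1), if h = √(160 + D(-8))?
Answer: -½ + 897*√17 ≈ 3697.9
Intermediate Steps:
d(n, G) = 1/(2*G)
h = 3*√17 (h = √(160 - 7) = √153 = 3*√17 ≈ 12.369)
h*299 + d(-4, -1) = (3*√17)*299 + (½)/(-1) = 897*√17 + (½)*(-1) = 897*√17 - ½ = -½ + 897*√17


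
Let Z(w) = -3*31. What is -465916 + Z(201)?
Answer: -466009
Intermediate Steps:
Z(w) = -93
-465916 + Z(201) = -465916 - 93 = -466009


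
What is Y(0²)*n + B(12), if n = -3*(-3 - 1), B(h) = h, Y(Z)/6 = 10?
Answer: 732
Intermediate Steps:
Y(Z) = 60 (Y(Z) = 6*10 = 60)
n = 12 (n = -3*(-4) = 12)
Y(0²)*n + B(12) = 60*12 + 12 = 720 + 12 = 732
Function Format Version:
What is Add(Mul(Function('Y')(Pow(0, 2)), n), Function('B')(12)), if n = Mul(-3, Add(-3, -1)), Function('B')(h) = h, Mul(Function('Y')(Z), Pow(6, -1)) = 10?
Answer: 732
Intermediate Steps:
Function('Y')(Z) = 60 (Function('Y')(Z) = Mul(6, 10) = 60)
n = 12 (n = Mul(-3, -4) = 12)
Add(Mul(Function('Y')(Pow(0, 2)), n), Function('B')(12)) = Add(Mul(60, 12), 12) = Add(720, 12) = 732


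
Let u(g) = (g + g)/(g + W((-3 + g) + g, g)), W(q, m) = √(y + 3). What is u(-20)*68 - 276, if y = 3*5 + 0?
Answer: -25516/191 + 4080*√2/191 ≈ -103.38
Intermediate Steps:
y = 15 (y = 15 + 0 = 15)
W(q, m) = 3*√2 (W(q, m) = √(15 + 3) = √18 = 3*√2)
u(g) = 2*g/(g + 3*√2) (u(g) = (g + g)/(g + 3*√2) = (2*g)/(g + 3*√2) = 2*g/(g + 3*√2))
u(-20)*68 - 276 = (2*(-20)/(-20 + 3*√2))*68 - 276 = -40/(-20 + 3*√2)*68 - 276 = -2720/(-20 + 3*√2) - 276 = -276 - 2720/(-20 + 3*√2)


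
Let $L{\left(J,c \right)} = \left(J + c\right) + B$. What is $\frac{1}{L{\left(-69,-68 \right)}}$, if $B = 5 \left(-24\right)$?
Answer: $- \frac{1}{257} \approx -0.0038911$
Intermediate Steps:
$B = -120$
$L{\left(J,c \right)} = -120 + J + c$ ($L{\left(J,c \right)} = \left(J + c\right) - 120 = -120 + J + c$)
$\frac{1}{L{\left(-69,-68 \right)}} = \frac{1}{-120 - 69 - 68} = \frac{1}{-257} = - \frac{1}{257}$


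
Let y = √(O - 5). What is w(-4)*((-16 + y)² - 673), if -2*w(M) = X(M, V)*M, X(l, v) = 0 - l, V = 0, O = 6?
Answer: -3584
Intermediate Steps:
y = 1 (y = √(6 - 5) = √1 = 1)
X(l, v) = -l
w(M) = M²/2 (w(M) = -(-M)*M/2 = -(-1)*M²/2 = M²/2)
w(-4)*((-16 + y)² - 673) = ((½)*(-4)²)*((-16 + 1)² - 673) = ((½)*16)*((-15)² - 673) = 8*(225 - 673) = 8*(-448) = -3584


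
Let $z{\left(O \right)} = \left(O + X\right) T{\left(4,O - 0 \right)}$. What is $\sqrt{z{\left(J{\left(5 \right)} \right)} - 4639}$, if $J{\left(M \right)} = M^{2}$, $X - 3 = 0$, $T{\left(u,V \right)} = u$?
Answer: $3 i \sqrt{503} \approx 67.283 i$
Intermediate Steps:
$X = 3$ ($X = 3 + 0 = 3$)
$z{\left(O \right)} = 12 + 4 O$ ($z{\left(O \right)} = \left(O + 3\right) 4 = \left(3 + O\right) 4 = 12 + 4 O$)
$\sqrt{z{\left(J{\left(5 \right)} \right)} - 4639} = \sqrt{\left(12 + 4 \cdot 5^{2}\right) - 4639} = \sqrt{\left(12 + 4 \cdot 25\right) - 4639} = \sqrt{\left(12 + 100\right) - 4639} = \sqrt{112 - 4639} = \sqrt{-4527} = 3 i \sqrt{503}$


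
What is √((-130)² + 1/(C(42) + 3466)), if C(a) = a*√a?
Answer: √(117150802 + 1419600*√42)/(2*√(1733 + 21*√42)) ≈ 130.00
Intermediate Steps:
C(a) = a^(3/2)
√((-130)² + 1/(C(42) + 3466)) = √((-130)² + 1/(42^(3/2) + 3466)) = √(16900 + 1/(42*√42 + 3466)) = √(16900 + 1/(3466 + 42*√42))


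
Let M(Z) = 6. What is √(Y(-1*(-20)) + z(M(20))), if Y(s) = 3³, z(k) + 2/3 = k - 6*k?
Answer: I*√33/3 ≈ 1.9149*I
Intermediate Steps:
z(k) = -⅔ - 5*k (z(k) = -⅔ + (k - 6*k) = -⅔ - 5*k)
Y(s) = 27
√(Y(-1*(-20)) + z(M(20))) = √(27 + (-⅔ - 5*6)) = √(27 + (-⅔ - 30)) = √(27 - 92/3) = √(-11/3) = I*√33/3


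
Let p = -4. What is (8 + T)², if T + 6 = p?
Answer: 4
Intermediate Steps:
T = -10 (T = -6 - 4 = -10)
(8 + T)² = (8 - 10)² = (-2)² = 4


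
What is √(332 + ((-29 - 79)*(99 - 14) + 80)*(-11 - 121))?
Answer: 2*√300383 ≈ 1096.1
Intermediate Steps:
√(332 + ((-29 - 79)*(99 - 14) + 80)*(-11 - 121)) = √(332 + (-108*85 + 80)*(-132)) = √(332 + (-9180 + 80)*(-132)) = √(332 - 9100*(-132)) = √(332 + 1201200) = √1201532 = 2*√300383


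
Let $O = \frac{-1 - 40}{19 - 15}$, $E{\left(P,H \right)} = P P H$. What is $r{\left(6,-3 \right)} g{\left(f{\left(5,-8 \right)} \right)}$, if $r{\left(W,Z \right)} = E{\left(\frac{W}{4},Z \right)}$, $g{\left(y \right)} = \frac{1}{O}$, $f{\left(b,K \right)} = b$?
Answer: $\frac{27}{41} \approx 0.65854$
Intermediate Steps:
$E{\left(P,H \right)} = H P^{2}$ ($E{\left(P,H \right)} = P^{2} H = H P^{2}$)
$O = - \frac{41}{4} \approx -10.25$
$g{\left(y \right)} = - \frac{4}{41}$ ($g{\left(y \right)} = \frac{1}{- \frac{41}{4}} = - \frac{4}{41}$)
$r{\left(W,Z \right)} = \frac{Z W^{2}}{16}$ ($r{\left(W,Z \right)} = Z \left(\frac{W}{4}\right)^{2} = Z \frac{W^{2}}{16} = \frac{Z W^{2}}{16}$)
$r{\left(6,-3 \right)} g{\left(f{\left(5,-8 \right)} \right)} = \frac{1}{16} \left(-3\right) 6^{2} \left(- \frac{4}{41}\right) = \frac{1}{16} \left(-3\right) 36 \left(- \frac{4}{41}\right) = \left(- \frac{27}{4}\right) \left(- \frac{4}{41}\right) = \frac{27}{41}$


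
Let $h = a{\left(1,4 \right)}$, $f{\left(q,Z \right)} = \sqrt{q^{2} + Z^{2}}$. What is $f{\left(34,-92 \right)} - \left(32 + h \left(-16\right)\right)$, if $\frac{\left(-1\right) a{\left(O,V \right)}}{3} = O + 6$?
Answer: $-368 + 2 \sqrt{2405} \approx -269.92$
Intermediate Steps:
$a{\left(O,V \right)} = -18 - 3 O$ ($a{\left(O,V \right)} = - 3 \left(O + 6\right) = - 3 \left(6 + O\right) = -18 - 3 O$)
$f{\left(q,Z \right)} = \sqrt{Z^{2} + q^{2}}$
$h = -21$ ($h = -18 - 3 = -21$)
$f{\left(34,-92 \right)} - \left(32 + h \left(-16\right)\right) = \sqrt{\left(-92\right)^{2} + 34^{2}} - \left(32 - -336\right) = \sqrt{8464 + 1156} - \left(32 + 336\right) = \sqrt{9620} - 368 = 2 \sqrt{2405} - 368 = -368 + 2 \sqrt{2405}$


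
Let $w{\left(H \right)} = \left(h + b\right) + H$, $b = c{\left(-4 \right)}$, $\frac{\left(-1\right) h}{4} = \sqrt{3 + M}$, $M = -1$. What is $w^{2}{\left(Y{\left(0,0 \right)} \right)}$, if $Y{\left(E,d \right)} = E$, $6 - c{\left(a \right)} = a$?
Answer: $132 - 80 \sqrt{2} \approx 18.863$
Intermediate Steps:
$c{\left(a \right)} = 6 - a$
$h = - 4 \sqrt{2}$ ($h = - 4 \sqrt{3 - 1} = - 4 \sqrt{2} \approx -5.6569$)
$b = 10$ ($b = 6 - -4 = 6 + 4 = 10$)
$w{\left(H \right)} = 10 + H - 4 \sqrt{2}$ ($w{\left(H \right)} = \left(- 4 \sqrt{2} + 10\right) + H = \left(10 - 4 \sqrt{2}\right) + H = 10 + H - 4 \sqrt{2}$)
$w^{2}{\left(Y{\left(0,0 \right)} \right)} = \left(10 + 0 - 4 \sqrt{2}\right)^{2} = \left(10 - 4 \sqrt{2}\right)^{2}$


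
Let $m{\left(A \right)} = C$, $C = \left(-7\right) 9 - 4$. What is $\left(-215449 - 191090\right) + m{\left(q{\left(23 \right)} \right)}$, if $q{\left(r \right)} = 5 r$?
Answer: $-406606$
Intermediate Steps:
$C = -67$ ($C = -63 - 4 = -67$)
$m{\left(A \right)} = -67$
$\left(-215449 - 191090\right) + m{\left(q{\left(23 \right)} \right)} = \left(-215449 - 191090\right) - 67 = -406539 - 67 = -406606$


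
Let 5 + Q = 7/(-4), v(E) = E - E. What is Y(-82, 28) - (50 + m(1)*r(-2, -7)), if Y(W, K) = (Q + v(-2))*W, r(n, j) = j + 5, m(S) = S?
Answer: 1011/2 ≈ 505.50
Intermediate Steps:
v(E) = 0
Q = -27/4 (Q = -5 + 7/(-4) = -5 + 7*(-¼) = -5 - 7/4 = -27/4 ≈ -6.7500)
r(n, j) = 5 + j
Y(W, K) = -27*W/4 (Y(W, K) = (-27/4 + 0)*W = -27*W/4)
Y(-82, 28) - (50 + m(1)*r(-2, -7)) = -27/4*(-82) - (50 + 1*(5 - 7)) = 1107/2 - (50 + 1*(-2)) = 1107/2 - (50 - 2) = 1107/2 - 1*48 = 1107/2 - 48 = 1011/2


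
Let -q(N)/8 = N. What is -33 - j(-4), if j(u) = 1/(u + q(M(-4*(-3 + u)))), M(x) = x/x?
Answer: -395/12 ≈ -32.917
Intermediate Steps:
M(x) = 1
q(N) = -8*N
j(u) = 1/(-8 + u) (j(u) = 1/(u - 8*1) = 1/(u - 8) = 1/(-8 + u))
-33 - j(-4) = -33 - 1/(-8 - 4) = -33 - 1/(-12) = -33 - 1*(-1/12) = -33 + 1/12 = -395/12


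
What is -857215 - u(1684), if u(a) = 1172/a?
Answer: -360887808/421 ≈ -8.5722e+5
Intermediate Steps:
-857215 - u(1684) = -857215 - 1172/1684 = -857215 - 1*293/421 = -857215 - 293/421 = -360887808/421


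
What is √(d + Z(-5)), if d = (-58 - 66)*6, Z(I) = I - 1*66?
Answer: I*√815 ≈ 28.548*I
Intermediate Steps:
Z(I) = -66 + I (Z(I) = I - 66 = -66 + I)
d = -744 (d = -124*6 = -744)
√(d + Z(-5)) = √(-744 + (-66 - 5)) = √(-744 - 71) = √(-815) = I*√815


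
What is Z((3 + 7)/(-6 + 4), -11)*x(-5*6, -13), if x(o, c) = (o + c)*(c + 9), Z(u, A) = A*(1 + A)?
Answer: 18920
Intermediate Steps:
x(o, c) = (9 + c)*(c + o) (x(o, c) = (c + o)*(9 + c) = (9 + c)*(c + o))
Z((3 + 7)/(-6 + 4), -11)*x(-5*6, -13) = (-11*(1 - 11))*((-13)² + 9*(-13) + 9*(-5*6) - (-65)*6) = (-11*(-10))*(169 - 117 + 9*(-30) - 13*(-30)) = 110*(169 - 117 - 270 + 390) = 110*172 = 18920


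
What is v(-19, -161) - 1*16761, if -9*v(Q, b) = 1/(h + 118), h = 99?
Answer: -32734234/1953 ≈ -16761.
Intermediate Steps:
v(Q, b) = -1/1953 (v(Q, b) = -1/(9*(99 + 118)) = -⅑/217 = -⅑*1/217 = -1/1953)
v(-19, -161) - 1*16761 = -1/1953 - 1*16761 = -1/1953 - 16761 = -32734234/1953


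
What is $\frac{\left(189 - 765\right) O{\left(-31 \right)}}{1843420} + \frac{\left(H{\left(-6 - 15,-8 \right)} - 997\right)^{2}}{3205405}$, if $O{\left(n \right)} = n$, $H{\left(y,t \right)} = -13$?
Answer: $\frac{96885422684}{295445384255} \approx 0.32793$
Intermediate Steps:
$\frac{\left(189 - 765\right) O{\left(-31 \right)}}{1843420} + \frac{\left(H{\left(-6 - 15,-8 \right)} - 997\right)^{2}}{3205405} = \frac{\left(189 - 765\right) \left(-31\right)}{1843420} + \frac{\left(-13 - 997\right)^{2}}{3205405} = \left(-576\right) \left(-31\right) \frac{1}{1843420} + \left(-1010\right)^{2} \cdot \frac{1}{3205405} = 17856 \cdot \frac{1}{1843420} + 1020100 \cdot \frac{1}{3205405} = \frac{4464}{460855} + \frac{204020}{641081} = \frac{96885422684}{295445384255}$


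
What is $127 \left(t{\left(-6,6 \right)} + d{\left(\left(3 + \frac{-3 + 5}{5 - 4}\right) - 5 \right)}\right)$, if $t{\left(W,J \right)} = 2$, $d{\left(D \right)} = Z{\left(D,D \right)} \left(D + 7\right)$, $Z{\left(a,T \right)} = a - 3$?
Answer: $-2413$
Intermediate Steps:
$Z{\left(a,T \right)} = -3 + a$ ($Z{\left(a,T \right)} = a - 3 = -3 + a$)
$d{\left(D \right)} = \left(-3 + D\right) \left(7 + D\right)$ ($d{\left(D \right)} = \left(-3 + D\right) \left(D + 7\right) = \left(-3 + D\right) \left(7 + D\right)$)
$127 \left(t{\left(-6,6 \right)} + d{\left(\left(3 + \frac{-3 + 5}{5 - 4}\right) - 5 \right)}\right) = 127 \left(2 + \left(-3 - \left(2 - \frac{-3 + 5}{5 - 4}\right)\right) \left(7 - \left(2 - \frac{-3 + 5}{5 - 4}\right)\right)\right) = 127 \left(2 + \left(-3 - \left(2 - 2\right)\right) \left(7 - \left(2 - 2\right)\right)\right) = 127 \left(2 + \left(-3 + \left(\left(3 + 2 \cdot 1\right) - 5\right)\right) \left(7 + \left(\left(3 + 2 \cdot 1\right) - 5\right)\right)\right) = 127 \left(2 + \left(-3 + \left(\left(3 + 2\right) - 5\right)\right) \left(7 + \left(\left(3 + 2\right) - 5\right)\right)\right) = 127 \left(2 + \left(-3 + \left(5 - 5\right)\right) \left(7 + \left(5 - 5\right)\right)\right) = 127 \left(2 + \left(-3 + 0\right) \left(7 + 0\right)\right) = 127 \left(2 - 21\right) = 127 \left(-19\right) = -2413$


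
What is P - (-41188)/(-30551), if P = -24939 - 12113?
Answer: -1132016840/30551 ≈ -37053.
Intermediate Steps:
P = -37052
P - (-41188)/(-30551) = -37052 - (-41188)/(-30551) = -37052 - (-41188)*(-1)/30551 = -37052 - 1*41188/30551 = -37052 - 41188/30551 = -1132016840/30551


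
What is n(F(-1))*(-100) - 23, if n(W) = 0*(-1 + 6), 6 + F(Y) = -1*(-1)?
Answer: -23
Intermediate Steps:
F(Y) = -5 (F(Y) = -6 - 1*(-1) = -6 + 1 = -5)
n(W) = 0 (n(W) = 0*5 = 0)
n(F(-1))*(-100) - 23 = 0*(-100) - 23 = 0 - 23 = -23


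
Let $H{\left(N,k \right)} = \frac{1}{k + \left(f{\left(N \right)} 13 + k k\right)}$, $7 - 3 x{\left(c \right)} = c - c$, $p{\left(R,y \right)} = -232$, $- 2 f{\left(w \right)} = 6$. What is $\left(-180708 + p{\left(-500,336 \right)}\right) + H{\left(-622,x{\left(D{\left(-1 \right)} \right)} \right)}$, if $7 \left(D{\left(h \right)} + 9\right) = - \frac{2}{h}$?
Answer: $- \frac{50844149}{281} \approx -1.8094 \cdot 10^{5}$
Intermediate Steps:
$f{\left(w \right)} = -3$ ($f{\left(w \right)} = \left(- \frac{1}{2}\right) 6 = -3$)
$D{\left(h \right)} = -9 - \frac{2}{7 h}$ ($D{\left(h \right)} = -9 + \frac{\left(-2\right) \frac{1}{h}}{7} = -9 - \frac{2}{7 h}$)
$x{\left(c \right)} = \frac{7}{3}$ ($x{\left(c \right)} = \frac{7}{3} - \frac{c - c}{3} = \frac{7}{3} - 0 = \frac{7}{3} + 0 = \frac{7}{3}$)
$H{\left(N,k \right)} = \frac{1}{-39 + k + k^{2}}$ ($H{\left(N,k \right)} = \frac{1}{k + \left(\left(-3\right) 13 + k k\right)} = \frac{1}{k + \left(-39 + k^{2}\right)} = \frac{1}{-39 + k + k^{2}}$)
$\left(-180708 + p{\left(-500,336 \right)}\right) + H{\left(-622,x{\left(D{\left(-1 \right)} \right)} \right)} = \left(-180708 - 232\right) + \frac{1}{-39 + \frac{7}{3} + \left(\frac{7}{3}\right)^{2}} = -180940 + \frac{1}{-39 + \frac{7}{3} + \frac{49}{9}} = -180940 + \frac{1}{- \frac{281}{9}} = -180940 - \frac{9}{281} = - \frac{50844149}{281}$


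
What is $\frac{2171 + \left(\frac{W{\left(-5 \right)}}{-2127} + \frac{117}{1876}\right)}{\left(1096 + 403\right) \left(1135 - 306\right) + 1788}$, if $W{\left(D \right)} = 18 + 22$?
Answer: $\frac{8663010911}{4965705013668} \approx 0.0017446$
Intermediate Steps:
$W{\left(D \right)} = 40$
$\frac{2171 + \left(\frac{W{\left(-5 \right)}}{-2127} + \frac{117}{1876}\right)}{\left(1096 + 403\right) \left(1135 - 306\right) + 1788} = \frac{2171 + \left(\frac{40}{-2127} + \frac{117}{1876}\right)}{\left(1096 + 403\right) \left(1135 - 306\right) + 1788} = \frac{2171 + \left(40 \left(- \frac{1}{2127}\right) + 117 \cdot \frac{1}{1876}\right)}{1499 \cdot 829 + 1788} = \frac{2171 + \left(- \frac{40}{2127} + \frac{117}{1876}\right)}{1242671 + 1788} = \frac{2171 + \frac{173819}{3990252}}{1244459} = \frac{8663010911}{3990252} \cdot \frac{1}{1244459} = \frac{8663010911}{4965705013668}$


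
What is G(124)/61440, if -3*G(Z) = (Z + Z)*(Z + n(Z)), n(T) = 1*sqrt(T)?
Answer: -961/5760 - 31*sqrt(31)/11520 ≈ -0.18182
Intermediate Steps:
n(T) = sqrt(T)
G(Z) = -2*Z*(Z + sqrt(Z))/3 (G(Z) = -(Z + Z)*(Z + sqrt(Z))/3 = -2*Z*(Z + sqrt(Z))/3)
G(124)/61440 = -2/3*124*(124 + sqrt(124))/61440 = -2/3*124*(124 + 2*sqrt(31))*(1/61440) = (-30752/3 - 496*sqrt(31)/3)*(1/61440) = -961/5760 - 31*sqrt(31)/11520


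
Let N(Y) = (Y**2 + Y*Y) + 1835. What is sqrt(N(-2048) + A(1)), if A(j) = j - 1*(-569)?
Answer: sqrt(8391013) ≈ 2896.7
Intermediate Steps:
A(j) = 569 + j (A(j) = j + 569 = 569 + j)
N(Y) = 1835 + 2*Y**2 (N(Y) = (Y**2 + Y**2) + 1835 = 2*Y**2 + 1835 = 1835 + 2*Y**2)
sqrt(N(-2048) + A(1)) = sqrt((1835 + 2*(-2048)**2) + (569 + 1)) = sqrt((1835 + 2*4194304) + 570) = sqrt((1835 + 8388608) + 570) = sqrt(8390443 + 570) = sqrt(8391013)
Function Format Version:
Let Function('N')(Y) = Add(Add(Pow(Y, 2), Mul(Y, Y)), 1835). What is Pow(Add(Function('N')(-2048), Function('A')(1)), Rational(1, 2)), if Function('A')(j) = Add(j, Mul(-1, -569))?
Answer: Pow(8391013, Rational(1, 2)) ≈ 2896.7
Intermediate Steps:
Function('A')(j) = Add(569, j) (Function('A')(j) = Add(j, 569) = Add(569, j))
Function('N')(Y) = Add(1835, Mul(2, Pow(Y, 2))) (Function('N')(Y) = Add(Add(Pow(Y, 2), Pow(Y, 2)), 1835) = Add(Mul(2, Pow(Y, 2)), 1835) = Add(1835, Mul(2, Pow(Y, 2))))
Pow(Add(Function('N')(-2048), Function('A')(1)), Rational(1, 2)) = Pow(Add(Add(1835, Mul(2, Pow(-2048, 2))), Add(569, 1)), Rational(1, 2)) = Pow(Add(Add(1835, Mul(2, 4194304)), 570), Rational(1, 2)) = Pow(Add(Add(1835, 8388608), 570), Rational(1, 2)) = Pow(Add(8390443, 570), Rational(1, 2)) = Pow(8391013, Rational(1, 2))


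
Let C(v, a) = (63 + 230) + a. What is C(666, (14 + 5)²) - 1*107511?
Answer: -106857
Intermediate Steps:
C(v, a) = 293 + a
C(666, (14 + 5)²) - 1*107511 = (293 + (14 + 5)²) - 1*107511 = (293 + 19²) - 107511 = (293 + 361) - 107511 = 654 - 107511 = -106857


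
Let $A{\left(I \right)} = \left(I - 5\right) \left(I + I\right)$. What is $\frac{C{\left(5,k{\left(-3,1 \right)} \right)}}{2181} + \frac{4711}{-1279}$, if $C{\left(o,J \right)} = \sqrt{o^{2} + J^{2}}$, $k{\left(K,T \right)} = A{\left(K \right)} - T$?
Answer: $- \frac{4711}{1279} + \frac{\sqrt{2234}}{2181} \approx -3.6617$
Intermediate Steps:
$A{\left(I \right)} = 2 I \left(-5 + I\right)$ ($A{\left(I \right)} = \left(-5 + I\right) 2 I = 2 I \left(-5 + I\right)$)
$k{\left(K,T \right)} = - T + 2 K \left(-5 + K\right)$ ($k{\left(K,T \right)} = 2 K \left(-5 + K\right) - T = - T + 2 K \left(-5 + K\right)$)
$C{\left(o,J \right)} = \sqrt{J^{2} + o^{2}}$
$\frac{C{\left(5,k{\left(-3,1 \right)} \right)}}{2181} + \frac{4711}{-1279} = \frac{\sqrt{\left(\left(-1\right) 1 + 2 \left(-3\right) \left(-5 - 3\right)\right)^{2} + 5^{2}}}{2181} + \frac{4711}{-1279} = \sqrt{\left(-1 + 2 \left(-3\right) \left(-8\right)\right)^{2} + 25} \cdot \frac{1}{2181} + 4711 \left(- \frac{1}{1279}\right) = \sqrt{\left(-1 + 48\right)^{2} + 25} \cdot \frac{1}{2181} - \frac{4711}{1279} = \sqrt{47^{2} + 25} \cdot \frac{1}{2181} - \frac{4711}{1279} = \sqrt{2209 + 25} \cdot \frac{1}{2181} - \frac{4711}{1279} = \sqrt{2234} \cdot \frac{1}{2181} - \frac{4711}{1279} = \frac{\sqrt{2234}}{2181} - \frac{4711}{1279} = - \frac{4711}{1279} + \frac{\sqrt{2234}}{2181}$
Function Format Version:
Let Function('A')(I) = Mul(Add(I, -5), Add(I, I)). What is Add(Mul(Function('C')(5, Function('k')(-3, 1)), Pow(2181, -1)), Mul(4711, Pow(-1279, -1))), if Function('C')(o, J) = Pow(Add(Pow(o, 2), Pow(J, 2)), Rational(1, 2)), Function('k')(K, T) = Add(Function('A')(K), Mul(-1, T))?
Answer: Add(Rational(-4711, 1279), Mul(Rational(1, 2181), Pow(2234, Rational(1, 2)))) ≈ -3.6617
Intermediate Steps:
Function('A')(I) = Mul(2, I, Add(-5, I)) (Function('A')(I) = Mul(Add(-5, I), Mul(2, I)) = Mul(2, I, Add(-5, I)))
Function('k')(K, T) = Add(Mul(-1, T), Mul(2, K, Add(-5, K))) (Function('k')(K, T) = Add(Mul(2, K, Add(-5, K)), Mul(-1, T)) = Add(Mul(-1, T), Mul(2, K, Add(-5, K))))
Function('C')(o, J) = Pow(Add(Pow(J, 2), Pow(o, 2)), Rational(1, 2))
Add(Mul(Function('C')(5, Function('k')(-3, 1)), Pow(2181, -1)), Mul(4711, Pow(-1279, -1))) = Add(Mul(Pow(Add(Pow(Add(Mul(-1, 1), Mul(2, -3, Add(-5, -3))), 2), Pow(5, 2)), Rational(1, 2)), Pow(2181, -1)), Mul(4711, Pow(-1279, -1))) = Add(Mul(Pow(Add(Pow(Add(-1, Mul(2, -3, -8)), 2), 25), Rational(1, 2)), Rational(1, 2181)), Mul(4711, Rational(-1, 1279))) = Add(Mul(Pow(Add(Pow(Add(-1, 48), 2), 25), Rational(1, 2)), Rational(1, 2181)), Rational(-4711, 1279)) = Add(Mul(Pow(Add(Pow(47, 2), 25), Rational(1, 2)), Rational(1, 2181)), Rational(-4711, 1279)) = Add(Mul(Pow(Add(2209, 25), Rational(1, 2)), Rational(1, 2181)), Rational(-4711, 1279)) = Add(Mul(Pow(2234, Rational(1, 2)), Rational(1, 2181)), Rational(-4711, 1279)) = Add(Mul(Rational(1, 2181), Pow(2234, Rational(1, 2))), Rational(-4711, 1279)) = Add(Rational(-4711, 1279), Mul(Rational(1, 2181), Pow(2234, Rational(1, 2))))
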